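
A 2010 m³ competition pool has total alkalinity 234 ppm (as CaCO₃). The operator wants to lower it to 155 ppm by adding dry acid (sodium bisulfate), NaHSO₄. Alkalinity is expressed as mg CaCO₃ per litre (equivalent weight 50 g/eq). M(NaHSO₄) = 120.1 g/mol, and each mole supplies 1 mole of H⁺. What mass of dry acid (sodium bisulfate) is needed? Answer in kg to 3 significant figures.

Volume: 2010 m³ = 2,010,000 L.
Alkalinity to neutralize: (234 − 155) = 79 mg/L as CaCO₃ × 2,010,000 L = 158,800 g as CaCO₃.
Equivalents of H⁺ required: 158,800 ÷ 50 g/eq = 3176 eq = 3176 mol NaHSO₄.
Mass of NaHSO₄: 3176 × 120.1 = 381,400 g.

381 kg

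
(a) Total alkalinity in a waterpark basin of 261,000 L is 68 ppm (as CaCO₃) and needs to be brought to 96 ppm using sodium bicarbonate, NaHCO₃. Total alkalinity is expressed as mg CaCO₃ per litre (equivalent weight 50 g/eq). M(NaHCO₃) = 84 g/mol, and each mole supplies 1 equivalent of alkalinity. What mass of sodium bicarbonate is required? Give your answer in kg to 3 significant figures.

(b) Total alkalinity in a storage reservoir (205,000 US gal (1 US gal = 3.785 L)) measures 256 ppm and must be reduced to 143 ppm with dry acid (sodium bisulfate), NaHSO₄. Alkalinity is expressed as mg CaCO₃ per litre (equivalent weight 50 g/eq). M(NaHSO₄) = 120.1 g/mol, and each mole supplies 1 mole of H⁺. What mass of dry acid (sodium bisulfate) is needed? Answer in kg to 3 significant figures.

(a) Alkalinity to add: (96 − 68) = 28 mg/L as CaCO₃ × 261,000 L = 7308 g as CaCO₃.
(a) Equivalents: 7308 g ÷ 50 g/eq = 146.2 eq.
(a) NaHCO₃ supplies 1 eq per mole → 146.2 mol.
(a) Mass: 146.2 mol × 84 g/mol = 12,280 g.

(b) Volume: 205,000 US gal × 3.785 L/gal = 775,925 L.
(b) Alkalinity to neutralize: (256 − 143) = 113 mg/L as CaCO₃ × 775,925 L = 87,680 g as CaCO₃.
(b) Equivalents of H⁺ required: 87,680 ÷ 50 g/eq = 1754 eq = 1754 mol NaHSO₄.
(b) Mass of NaHSO₄: 1754 × 120.1 = 210,600 g.

(a) 12.3 kg; (b) 211 kg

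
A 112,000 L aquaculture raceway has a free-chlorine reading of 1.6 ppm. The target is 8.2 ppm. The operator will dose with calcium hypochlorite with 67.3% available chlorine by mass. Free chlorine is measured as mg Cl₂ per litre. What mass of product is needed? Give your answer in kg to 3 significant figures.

1.10 kg

Chlorine deficit: 8.2 − 1.6 = 6.6 ppm = 6.6 mg/L as Cl₂.
Cl₂ equivalent needed: 6.6 mg/L × 112,000 L = 739,200 mg = 739.2 g.
Product at 67.3% available chlorine: 739.2 / 0.673 = 1098 g.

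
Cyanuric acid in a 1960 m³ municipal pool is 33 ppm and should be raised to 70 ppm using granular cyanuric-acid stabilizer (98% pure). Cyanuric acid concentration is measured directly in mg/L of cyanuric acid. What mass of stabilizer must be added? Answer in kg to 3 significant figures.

Volume: 1960 m³ = 1,960,000 L.
CYA to add: (70 − 33) = 37 mg/L × 1,960,000 L = 72,520 g cyanuric acid.
At 98% purity: 72,520 / 0.98 = 74,000 g product.

74.0 kg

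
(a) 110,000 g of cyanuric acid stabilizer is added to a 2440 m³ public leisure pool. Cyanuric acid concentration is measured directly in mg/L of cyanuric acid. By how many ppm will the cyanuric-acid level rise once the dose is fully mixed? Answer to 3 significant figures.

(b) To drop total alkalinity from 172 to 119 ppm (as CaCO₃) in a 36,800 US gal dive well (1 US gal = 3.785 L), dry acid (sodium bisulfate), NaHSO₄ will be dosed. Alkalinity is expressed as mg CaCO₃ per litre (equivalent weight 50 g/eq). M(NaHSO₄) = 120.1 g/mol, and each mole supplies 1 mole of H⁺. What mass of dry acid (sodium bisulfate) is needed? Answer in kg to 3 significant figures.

(a) 45.1 ppm; (b) 17.7 kg

(a) Volume: 2440 m³ = 2,440,000 L.
(a) Rise: 110,000 g / 2,440,000 L × 1000 = 45.08 mg/L.

(b) Volume: 36,800 US gal × 3.785 L/gal = 139,288 L.
(b) Alkalinity to neutralize: (172 − 119) = 53 mg/L as CaCO₃ × 139,288 L = 7382 g as CaCO₃.
(b) Equivalents of H⁺ required: 7382 ÷ 50 g/eq = 147.6 eq = 147.6 mol NaHSO₄.
(b) Mass of NaHSO₄: 147.6 × 120.1 = 17,730 g.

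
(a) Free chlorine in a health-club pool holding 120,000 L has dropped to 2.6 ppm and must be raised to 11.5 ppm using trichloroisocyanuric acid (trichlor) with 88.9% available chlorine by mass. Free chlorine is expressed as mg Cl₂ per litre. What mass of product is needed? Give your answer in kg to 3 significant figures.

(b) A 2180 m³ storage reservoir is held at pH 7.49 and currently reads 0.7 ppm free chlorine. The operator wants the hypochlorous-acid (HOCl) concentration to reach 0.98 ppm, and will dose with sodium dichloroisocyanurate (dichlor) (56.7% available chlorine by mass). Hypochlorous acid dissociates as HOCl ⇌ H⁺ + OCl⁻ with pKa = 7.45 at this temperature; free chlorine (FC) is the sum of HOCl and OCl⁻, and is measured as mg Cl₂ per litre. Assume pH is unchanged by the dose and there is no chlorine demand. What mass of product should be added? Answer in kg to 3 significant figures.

(a) 1.20 kg; (b) 5.21 kg

(a) Chlorine deficit: 11.5 − 2.6 = 8.9 ppm = 8.9 mg/L as Cl₂.
(a) Cl₂ equivalent needed: 8.9 mg/L × 120,000 L = 1,068,000 mg = 1068 g.
(a) Product at 88.9% available chlorine: 1068 / 0.889 = 1201 g.

(b) Volume: 2180 m³ = 2,180,000 L.
(b) [OCl⁻]/[HOCl] = 10^(pH − pKa) = 10^(7.49 − 7.45) = 1.096; fraction as HOCl = 1/(1 + 1.096) = 0.477.
(b) Free chlorine required for 0.98 ppm HOCl: 0.98 / 0.477 = 2.055 ppm.
(b) FC to add: 2.055 − 0.7 = 1.355 mg/L as Cl₂.
(b) Cl₂ equivalent: 1.355 mg/L × 2,180,000 L = 2953 g.
(b) Product at 56.7% available Cl: 2953 / 0.567 = 5208 g.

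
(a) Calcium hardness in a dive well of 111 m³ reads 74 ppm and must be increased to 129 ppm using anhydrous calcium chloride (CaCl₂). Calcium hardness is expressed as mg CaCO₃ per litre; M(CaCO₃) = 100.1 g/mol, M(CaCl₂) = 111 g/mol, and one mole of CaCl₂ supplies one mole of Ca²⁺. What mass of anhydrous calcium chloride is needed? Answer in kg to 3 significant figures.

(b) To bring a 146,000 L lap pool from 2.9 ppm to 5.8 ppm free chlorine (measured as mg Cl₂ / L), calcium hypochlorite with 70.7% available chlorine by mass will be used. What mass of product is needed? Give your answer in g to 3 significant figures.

(a) 6.77 kg; (b) 599 g

(a) Volume: 111 m³ = 111,000 L.
(a) Hardness to add: (129 − 74) = 55 mg/L as CaCO₃ × 111,000 L = 6105 g as CaCO₃.
(a) Moles of Ca²⁺ (1 mol Ca²⁺ ≡ 1 mol CaCO₃): 6105 / 100.1 g/mol = 60.99 mol.
(a) Mass of CaCl₂: 60.99 × 111 = 6770 g.

(b) Chlorine deficit: 5.8 − 2.9 = 2.9 ppm = 2.9 mg/L as Cl₂.
(b) Cl₂ equivalent needed: 2.9 mg/L × 146,000 L = 423,400 mg = 423.4 g.
(b) Product at 70.7% available chlorine: 423.4 / 0.707 = 598.9 g.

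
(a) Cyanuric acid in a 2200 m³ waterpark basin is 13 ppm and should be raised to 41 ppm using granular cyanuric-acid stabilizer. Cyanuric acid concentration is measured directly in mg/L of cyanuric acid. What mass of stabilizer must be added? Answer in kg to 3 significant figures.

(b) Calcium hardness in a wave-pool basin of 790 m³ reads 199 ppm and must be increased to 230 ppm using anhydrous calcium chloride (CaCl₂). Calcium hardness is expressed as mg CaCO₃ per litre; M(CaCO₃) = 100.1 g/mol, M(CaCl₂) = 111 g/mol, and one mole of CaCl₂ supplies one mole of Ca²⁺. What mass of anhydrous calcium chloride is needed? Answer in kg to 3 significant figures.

(a) Volume: 2200 m³ = 2,200,000 L.
(a) CYA to add: (41 − 13) = 28 mg/L × 2,200,000 L = 61,600 g cyanuric acid.

(b) Volume: 790 m³ = 790,000 L.
(b) Hardness to add: (230 − 199) = 31 mg/L as CaCO₃ × 790,000 L = 24,490 g as CaCO₃.
(b) Moles of Ca²⁺ (1 mol Ca²⁺ ≡ 1 mol CaCO₃): 24,490 / 100.1 g/mol = 244.7 mol.
(b) Mass of CaCl₂: 244.7 × 111 = 27,160 g.

(a) 61.6 kg; (b) 27.2 kg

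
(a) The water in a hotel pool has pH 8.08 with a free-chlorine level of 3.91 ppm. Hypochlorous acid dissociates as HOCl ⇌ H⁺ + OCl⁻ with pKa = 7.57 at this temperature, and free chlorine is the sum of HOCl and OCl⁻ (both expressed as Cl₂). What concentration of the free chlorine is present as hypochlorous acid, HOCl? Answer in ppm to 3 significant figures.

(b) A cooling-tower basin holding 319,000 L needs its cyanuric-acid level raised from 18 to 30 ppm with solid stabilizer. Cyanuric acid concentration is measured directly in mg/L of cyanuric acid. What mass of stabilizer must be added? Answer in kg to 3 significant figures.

(a) [OCl⁻]/[HOCl] = 10^(pH − pKa) = 10^(8.08 − 7.57) = 10^0.51 = 3.236.
(a) Fraction as HOCl = 1 / (1 + 3.236) = 0.2361.
(a) HOCl = 0.2361 × 3.91 ppm = 0.9231 ppm.

(b) CYA to add: (30 − 18) = 12 mg/L × 319,000 L = 3828 g cyanuric acid.

(a) 0.923 ppm; (b) 3.83 kg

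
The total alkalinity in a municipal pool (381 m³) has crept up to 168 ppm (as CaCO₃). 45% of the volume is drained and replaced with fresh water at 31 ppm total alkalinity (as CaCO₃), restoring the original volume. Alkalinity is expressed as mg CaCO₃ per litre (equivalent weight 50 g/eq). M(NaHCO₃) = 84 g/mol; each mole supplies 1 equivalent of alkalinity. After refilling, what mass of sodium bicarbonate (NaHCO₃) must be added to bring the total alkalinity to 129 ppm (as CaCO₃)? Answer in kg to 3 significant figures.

Volume: 381 m³ = 381,000 L.
After draining 45% and refilling: 168 × 0.55 + 31 × 0.45 = 106.35 ppm.
Deficit to target: 129 − 106.35 = 22.65 mg/L.
As CaCO₃: 22.65 mg/L × 381,000 L = 8630 g; ÷ 50 g/eq ÷ 1 = 172.6 mol NaHCO₃.
Mass: 172.6 × 84 = 14,500 g.

14.5 kg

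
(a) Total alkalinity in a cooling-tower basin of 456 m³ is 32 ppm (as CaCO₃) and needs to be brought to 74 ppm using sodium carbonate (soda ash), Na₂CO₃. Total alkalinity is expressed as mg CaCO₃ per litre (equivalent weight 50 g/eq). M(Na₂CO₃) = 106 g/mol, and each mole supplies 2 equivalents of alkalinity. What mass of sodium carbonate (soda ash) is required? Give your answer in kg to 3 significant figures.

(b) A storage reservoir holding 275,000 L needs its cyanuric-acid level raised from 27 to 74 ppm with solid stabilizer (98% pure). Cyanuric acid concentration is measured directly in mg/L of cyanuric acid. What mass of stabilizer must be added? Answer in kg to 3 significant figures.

(a) Volume: 456 m³ = 456,000 L.
(a) Alkalinity to add: (74 − 32) = 42 mg/L as CaCO₃ × 456,000 L = 19,150 g as CaCO₃.
(a) Equivalents: 19,150 g ÷ 50 g/eq = 383 eq.
(a) Each mole of Na₂CO₃ supplies 2 eq, so 383 / 2 = 191.5 mol.
(a) Mass: 191.5 mol × 106 g/mol = 20,300 g.

(b) CYA to add: (74 − 27) = 47 mg/L × 275,000 L = 12,920 g cyanuric acid.
(b) At 98% purity: 12,920 / 0.98 = 13,190 g product.

(a) 20.3 kg; (b) 13.2 kg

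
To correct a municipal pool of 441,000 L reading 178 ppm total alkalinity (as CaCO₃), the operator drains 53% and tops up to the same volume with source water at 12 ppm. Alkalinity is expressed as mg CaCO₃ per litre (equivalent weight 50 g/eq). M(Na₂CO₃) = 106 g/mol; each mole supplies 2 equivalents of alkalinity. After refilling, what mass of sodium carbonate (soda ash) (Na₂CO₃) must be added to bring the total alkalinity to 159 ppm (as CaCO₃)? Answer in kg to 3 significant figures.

After draining 53% and refilling: 178 × 0.47 + 12 × 0.53 = 90.02 ppm.
Deficit to target: 159 − 90.02 = 68.98 mg/L.
As CaCO₃: 68.98 mg/L × 441,000 L = 30,420 g; ÷ 50 g/eq ÷ 2 = 304.2 mol Na₂CO₃.
Mass: 304.2 × 106 = 32,250 g.

32.2 kg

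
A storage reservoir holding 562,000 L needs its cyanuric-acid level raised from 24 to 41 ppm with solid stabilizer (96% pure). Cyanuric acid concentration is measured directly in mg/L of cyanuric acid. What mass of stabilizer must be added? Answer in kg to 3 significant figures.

CYA to add: (41 − 24) = 17 mg/L × 562,000 L = 9554 g cyanuric acid.
At 96% purity: 9554 / 0.96 = 9952 g product.

9.95 kg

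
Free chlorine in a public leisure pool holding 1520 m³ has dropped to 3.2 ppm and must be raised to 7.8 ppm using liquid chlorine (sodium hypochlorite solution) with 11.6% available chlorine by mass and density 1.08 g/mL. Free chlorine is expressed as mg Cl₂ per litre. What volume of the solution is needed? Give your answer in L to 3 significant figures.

55.8 L

Volume: 1520 m³ = 1,520,000 L.
Chlorine deficit: 7.8 − 3.2 = 4.6 ppm = 4.6 mg/L as Cl₂.
Cl₂ equivalent needed: 4.6 mg/L × 1,520,000 L = 6,992,000 mg = 6992 g.
Product at 11.6% available chlorine: 6992 / 0.116 = 60,280 g.
Volume at density 1.08 g/mL: 60,280 g ÷ 1.08 g/mL = 55,810 mL.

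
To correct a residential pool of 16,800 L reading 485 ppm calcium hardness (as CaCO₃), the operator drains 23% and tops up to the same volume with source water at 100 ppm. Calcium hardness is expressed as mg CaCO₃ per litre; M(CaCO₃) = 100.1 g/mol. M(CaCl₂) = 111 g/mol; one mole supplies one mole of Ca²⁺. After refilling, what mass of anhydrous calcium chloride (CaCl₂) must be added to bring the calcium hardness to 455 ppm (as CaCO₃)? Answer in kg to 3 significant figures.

After draining 23% and refilling: 485 × 0.77 + 100 × 0.23 = 396.45 ppm.
Deficit to target: 455 − 396.45 = 58.55 mg/L.
As CaCO₃: 58.55 mg/L × 16,800 L = 983.6 g; ÷ 100.1 = 9.827 mol Ca²⁺.
Mass: 9.827 × 111 = 1091 g.

1.09 kg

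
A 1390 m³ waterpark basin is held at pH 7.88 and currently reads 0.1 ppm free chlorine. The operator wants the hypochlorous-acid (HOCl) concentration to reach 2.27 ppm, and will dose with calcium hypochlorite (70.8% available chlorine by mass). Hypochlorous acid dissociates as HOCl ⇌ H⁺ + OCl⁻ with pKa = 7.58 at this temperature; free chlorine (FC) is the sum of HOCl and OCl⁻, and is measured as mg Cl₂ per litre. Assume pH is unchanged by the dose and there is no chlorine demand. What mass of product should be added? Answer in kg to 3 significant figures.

13.2 kg

Volume: 1390 m³ = 1,390,000 L.
[OCl⁻]/[HOCl] = 10^(pH − pKa) = 10^(7.88 − 7.58) = 1.995; fraction as HOCl = 1/(1 + 1.995) = 0.3339.
Free chlorine required for 2.27 ppm HOCl: 2.27 / 0.3339 = 6.799 ppm.
FC to add: 6.799 − 0.1 = 6.699 mg/L as Cl₂.
Cl₂ equivalent: 6.699 mg/L × 1,390,000 L = 9312 g.
Product at 70.8% available Cl: 9312 / 0.708 = 13,150 g.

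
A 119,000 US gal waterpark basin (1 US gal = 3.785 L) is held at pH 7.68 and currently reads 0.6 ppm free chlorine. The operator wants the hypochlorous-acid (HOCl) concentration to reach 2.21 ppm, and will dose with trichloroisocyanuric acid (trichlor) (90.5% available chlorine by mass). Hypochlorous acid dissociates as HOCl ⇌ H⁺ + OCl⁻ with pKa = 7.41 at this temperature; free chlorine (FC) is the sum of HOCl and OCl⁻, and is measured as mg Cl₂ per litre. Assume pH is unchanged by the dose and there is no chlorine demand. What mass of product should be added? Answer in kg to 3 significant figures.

2.85 kg

Volume: 119,000 US gal × 3.785 L/gal = 450,415 L.
[OCl⁻]/[HOCl] = 10^(pH − pKa) = 10^(7.68 − 7.41) = 1.862; fraction as HOCl = 1/(1 + 1.862) = 0.3494.
Free chlorine required for 2.21 ppm HOCl: 2.21 / 0.3494 = 6.325 ppm.
FC to add: 6.325 − 0.6 = 5.725 mg/L as Cl₂.
Cl₂ equivalent: 5.725 mg/L × 450,415 L = 2579 g.
Product at 90.5% available Cl: 2579 / 0.905 = 2849 g.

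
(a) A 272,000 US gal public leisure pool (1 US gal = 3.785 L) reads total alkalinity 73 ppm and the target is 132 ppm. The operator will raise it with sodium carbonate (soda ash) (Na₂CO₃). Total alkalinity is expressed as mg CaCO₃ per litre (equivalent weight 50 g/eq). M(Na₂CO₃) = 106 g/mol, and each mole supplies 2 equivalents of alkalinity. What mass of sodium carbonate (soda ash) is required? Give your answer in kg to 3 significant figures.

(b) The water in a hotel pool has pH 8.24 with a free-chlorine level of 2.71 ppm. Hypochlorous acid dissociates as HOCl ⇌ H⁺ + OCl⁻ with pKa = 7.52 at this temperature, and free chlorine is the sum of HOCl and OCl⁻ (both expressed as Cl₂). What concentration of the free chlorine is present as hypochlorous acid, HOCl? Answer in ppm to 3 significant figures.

(a) Volume: 272,000 US gal × 3.785 L/gal = 1,029,520 L.
(a) Alkalinity to add: (132 − 73) = 59 mg/L as CaCO₃ × 1,029,520 L = 60,740 g as CaCO₃.
(a) Equivalents: 60,740 g ÷ 50 g/eq = 1215 eq.
(a) Each mole of Na₂CO₃ supplies 2 eq, so 1215 / 2 = 607.4 mol.
(a) Mass: 607.4 mol × 106 g/mol = 64,390 g.

(b) [OCl⁻]/[HOCl] = 10^(pH − pKa) = 10^(8.24 − 7.52) = 10^0.72 = 5.248.
(b) Fraction as HOCl = 1 / (1 + 5.248) = 0.16.
(b) HOCl = 0.16 × 2.71 ppm = 0.4337 ppm.

(a) 64.4 kg; (b) 0.434 ppm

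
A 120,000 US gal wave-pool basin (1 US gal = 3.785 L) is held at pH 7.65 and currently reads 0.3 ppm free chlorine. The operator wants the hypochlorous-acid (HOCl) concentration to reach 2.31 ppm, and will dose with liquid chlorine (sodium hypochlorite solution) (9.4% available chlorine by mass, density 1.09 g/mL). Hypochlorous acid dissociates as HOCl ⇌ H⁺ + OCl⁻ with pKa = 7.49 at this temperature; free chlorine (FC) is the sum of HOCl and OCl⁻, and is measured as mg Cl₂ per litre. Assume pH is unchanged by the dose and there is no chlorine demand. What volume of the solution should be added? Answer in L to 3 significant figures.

Volume: 120,000 US gal × 3.785 L/gal = 454,200 L.
[OCl⁻]/[HOCl] = 10^(pH − pKa) = 10^(7.65 − 7.49) = 1.445; fraction as HOCl = 1/(1 + 1.445) = 0.4089.
Free chlorine required for 2.31 ppm HOCl: 2.31 / 0.4089 = 5.649 ppm.
FC to add: 5.649 − 0.3 = 5.349 mg/L as Cl₂.
Cl₂ equivalent: 5.349 mg/L × 454,200 L = 2430 g.
Product at 9.4% available Cl: 2430 / 0.094 = 25,850 g.
Volume: 25,850 g ÷ 1.09 g/mL = 23,710 mL.

23.7 L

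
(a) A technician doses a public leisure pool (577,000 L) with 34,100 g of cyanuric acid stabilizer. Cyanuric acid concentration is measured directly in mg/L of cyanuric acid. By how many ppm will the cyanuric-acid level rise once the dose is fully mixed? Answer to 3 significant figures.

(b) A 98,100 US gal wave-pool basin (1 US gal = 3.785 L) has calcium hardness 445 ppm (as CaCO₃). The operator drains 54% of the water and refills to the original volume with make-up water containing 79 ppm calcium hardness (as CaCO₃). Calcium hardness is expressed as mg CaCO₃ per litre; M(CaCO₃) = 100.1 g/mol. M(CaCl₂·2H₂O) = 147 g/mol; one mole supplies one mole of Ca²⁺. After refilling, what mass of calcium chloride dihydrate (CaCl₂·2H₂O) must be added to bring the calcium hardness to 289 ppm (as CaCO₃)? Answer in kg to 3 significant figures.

(a) Rise: 34,100 g / 577,000 L × 1000 = 59.1 mg/L.

(b) Volume: 98,100 US gal × 3.785 L/gal = 371,308 L.
(b) After draining 54% and refilling: 445 × 0.46 + 79 × 0.54 = 247.36 ppm.
(b) Deficit to target: 289 − 247.36 = 41.64 mg/L.
(b) As CaCO₃: 41.64 mg/L × 371,308 L = 15,460 g; ÷ 100.1 = 154.5 mol Ca²⁺.
(b) Mass: 154.5 × 147 = 22,710 g.

(a) 59.1 ppm; (b) 22.7 kg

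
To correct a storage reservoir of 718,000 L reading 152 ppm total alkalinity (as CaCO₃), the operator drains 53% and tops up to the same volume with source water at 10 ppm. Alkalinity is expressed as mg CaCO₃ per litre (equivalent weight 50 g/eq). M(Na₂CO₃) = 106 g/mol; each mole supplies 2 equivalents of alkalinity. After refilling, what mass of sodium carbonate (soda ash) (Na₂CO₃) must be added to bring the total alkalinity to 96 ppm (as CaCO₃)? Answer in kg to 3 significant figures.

After draining 53% and refilling: 152 × 0.47 + 10 × 0.53 = 76.74 ppm.
Deficit to target: 96 − 76.74 = 19.26 mg/L.
As CaCO₃: 19.26 mg/L × 718,000 L = 13,830 g; ÷ 50 g/eq ÷ 2 = 138.3 mol Na₂CO₃.
Mass: 138.3 × 106 = 14,660 g.

14.7 kg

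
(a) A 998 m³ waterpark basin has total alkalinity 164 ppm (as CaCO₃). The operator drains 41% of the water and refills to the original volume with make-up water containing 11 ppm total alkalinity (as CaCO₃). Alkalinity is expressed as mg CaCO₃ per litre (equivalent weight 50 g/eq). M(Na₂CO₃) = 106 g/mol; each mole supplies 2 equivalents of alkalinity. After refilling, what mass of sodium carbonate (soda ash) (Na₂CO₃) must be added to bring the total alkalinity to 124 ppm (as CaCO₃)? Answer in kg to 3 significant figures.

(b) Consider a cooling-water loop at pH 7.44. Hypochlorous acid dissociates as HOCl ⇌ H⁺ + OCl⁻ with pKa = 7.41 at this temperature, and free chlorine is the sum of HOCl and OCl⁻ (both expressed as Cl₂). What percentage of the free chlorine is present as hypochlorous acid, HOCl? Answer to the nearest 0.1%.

(a) 24.0 kg; (b) 48.3%

(a) Volume: 998 m³ = 998,000 L.
(a) After draining 41% and refilling: 164 × 0.59 + 11 × 0.41 = 101.27 ppm.
(a) Deficit to target: 124 − 101.27 = 22.73 mg/L.
(a) As CaCO₃: 22.73 mg/L × 998,000 L = 22,680 g; ÷ 50 g/eq ÷ 2 = 226.8 mol Na₂CO₃.
(a) Mass: 226.8 × 106 = 24,050 g.

(b) [OCl⁻]/[HOCl] = 10^(pH − pKa) = 10^(7.44 − 7.41) = 10^0.03 = 1.072.
(b) Fraction as HOCl = 1 / (1 + 1.072) = 0.4827.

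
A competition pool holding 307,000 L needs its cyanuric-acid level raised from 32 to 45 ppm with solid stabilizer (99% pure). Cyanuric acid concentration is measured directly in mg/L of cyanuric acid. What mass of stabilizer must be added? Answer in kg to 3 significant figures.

CYA to add: (45 − 32) = 13 mg/L × 307,000 L = 3991 g cyanuric acid.
At 99% purity: 3991 / 0.99 = 4031 g product.

4.03 kg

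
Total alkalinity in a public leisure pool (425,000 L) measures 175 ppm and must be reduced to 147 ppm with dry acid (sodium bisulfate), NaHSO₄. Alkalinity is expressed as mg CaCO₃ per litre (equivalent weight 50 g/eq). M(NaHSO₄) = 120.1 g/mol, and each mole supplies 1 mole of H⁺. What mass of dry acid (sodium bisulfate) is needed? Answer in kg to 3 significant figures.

28.6 kg

Alkalinity to neutralize: (175 − 147) = 28 mg/L as CaCO₃ × 425,000 L = 11,900 g as CaCO₃.
Equivalents of H⁺ required: 11,900 ÷ 50 g/eq = 238 eq = 238 mol NaHSO₄.
Mass of NaHSO₄: 238 × 120.1 = 28,580 g.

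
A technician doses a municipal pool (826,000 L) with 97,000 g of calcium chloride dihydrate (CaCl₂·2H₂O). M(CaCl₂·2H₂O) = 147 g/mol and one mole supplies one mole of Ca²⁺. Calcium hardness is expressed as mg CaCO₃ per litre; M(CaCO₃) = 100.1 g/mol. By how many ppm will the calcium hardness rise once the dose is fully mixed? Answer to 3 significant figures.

80.0 ppm

Moles of Ca²⁺: 97,000 g ÷ 147 g/mol = 659.9 mol.
As CaCO₃: 659.9 mol × 100.1 g/mol = 66,050 g.
Rise: 66,050 g / 826,000 L × 1000 = 79.97 mg/L.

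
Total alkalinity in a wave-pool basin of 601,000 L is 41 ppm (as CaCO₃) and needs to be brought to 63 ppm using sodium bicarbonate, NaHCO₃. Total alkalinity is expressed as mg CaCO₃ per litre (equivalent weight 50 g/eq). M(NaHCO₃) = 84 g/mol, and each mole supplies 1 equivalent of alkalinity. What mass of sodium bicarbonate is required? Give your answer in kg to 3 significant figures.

22.2 kg

Alkalinity to add: (63 − 41) = 22 mg/L as CaCO₃ × 601,000 L = 13,220 g as CaCO₃.
Equivalents: 13,220 g ÷ 50 g/eq = 264.4 eq.
NaHCO₃ supplies 1 eq per mole → 264.4 mol.
Mass: 264.4 mol × 84 g/mol = 22,210 g.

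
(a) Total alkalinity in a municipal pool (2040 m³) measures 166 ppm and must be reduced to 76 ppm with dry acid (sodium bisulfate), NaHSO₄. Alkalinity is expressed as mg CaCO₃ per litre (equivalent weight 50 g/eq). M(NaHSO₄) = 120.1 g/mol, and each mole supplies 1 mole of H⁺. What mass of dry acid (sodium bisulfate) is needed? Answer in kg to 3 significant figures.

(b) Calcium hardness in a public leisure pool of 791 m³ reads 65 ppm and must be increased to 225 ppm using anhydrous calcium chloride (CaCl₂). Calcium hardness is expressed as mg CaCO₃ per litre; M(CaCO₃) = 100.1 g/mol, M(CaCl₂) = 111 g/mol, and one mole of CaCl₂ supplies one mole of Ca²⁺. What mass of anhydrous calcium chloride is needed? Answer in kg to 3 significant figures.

(a) Volume: 2040 m³ = 2,040,000 L.
(a) Alkalinity to neutralize: (166 − 76) = 90 mg/L as CaCO₃ × 2,040,000 L = 183,600 g as CaCO₃.
(a) Equivalents of H⁺ required: 183,600 ÷ 50 g/eq = 3672 eq = 3672 mol NaHSO₄.
(a) Mass of NaHSO₄: 3672 × 120.1 = 441,000 g.

(b) Volume: 791 m³ = 791,000 L.
(b) Hardness to add: (225 − 65) = 160 mg/L as CaCO₃ × 791,000 L = 126,600 g as CaCO₃.
(b) Moles of Ca²⁺ (1 mol Ca²⁺ ≡ 1 mol CaCO₃): 126,600 / 100.1 g/mol = 1264 mol.
(b) Mass of CaCl₂: 1264 × 111 = 140,300 g.

(a) 441 kg; (b) 140 kg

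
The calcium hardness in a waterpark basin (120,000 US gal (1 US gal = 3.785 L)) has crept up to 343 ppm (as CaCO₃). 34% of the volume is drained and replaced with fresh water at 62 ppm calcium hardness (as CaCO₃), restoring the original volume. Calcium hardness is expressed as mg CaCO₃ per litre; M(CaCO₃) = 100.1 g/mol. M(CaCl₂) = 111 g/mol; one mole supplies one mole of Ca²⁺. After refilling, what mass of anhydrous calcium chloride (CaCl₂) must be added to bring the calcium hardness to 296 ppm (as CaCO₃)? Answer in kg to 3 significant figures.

24.4 kg

Volume: 120,000 US gal × 3.785 L/gal = 454,200 L.
After draining 34% and refilling: 343 × 0.66 + 62 × 0.34 = 247.46 ppm.
Deficit to target: 296 − 247.46 = 48.54 mg/L.
As CaCO₃: 48.54 mg/L × 454,200 L = 22,050 g; ÷ 100.1 = 220.2 mol Ca²⁺.
Mass: 220.2 × 111 = 24,450 g.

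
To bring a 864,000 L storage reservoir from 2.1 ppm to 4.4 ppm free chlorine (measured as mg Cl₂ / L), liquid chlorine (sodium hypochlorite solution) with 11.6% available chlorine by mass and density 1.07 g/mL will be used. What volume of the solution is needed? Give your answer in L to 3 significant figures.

16.0 L

Chlorine deficit: 4.4 − 2.1 = 2.3 ppm = 2.3 mg/L as Cl₂.
Cl₂ equivalent needed: 2.3 mg/L × 864,000 L = 1,987,000 mg = 1987 g.
Product at 11.6% available chlorine: 1987 / 0.116 = 17,130 g.
Volume at density 1.07 g/mL: 17,130 g ÷ 1.07 g/mL = 16,010 mL.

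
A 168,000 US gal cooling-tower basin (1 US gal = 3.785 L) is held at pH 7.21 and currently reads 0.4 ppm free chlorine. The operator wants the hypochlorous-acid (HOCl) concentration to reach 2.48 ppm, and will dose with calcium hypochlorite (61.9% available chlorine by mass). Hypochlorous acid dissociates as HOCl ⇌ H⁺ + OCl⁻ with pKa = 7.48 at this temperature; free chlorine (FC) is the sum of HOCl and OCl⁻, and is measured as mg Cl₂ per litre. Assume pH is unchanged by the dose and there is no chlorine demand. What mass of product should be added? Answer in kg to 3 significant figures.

3.50 kg

Volume: 168,000 US gal × 3.785 L/gal = 635,880 L.
[OCl⁻]/[HOCl] = 10^(pH − pKa) = 10^(7.21 − 7.48) = 0.537; fraction as HOCl = 1/(1 + 0.537) = 0.6506.
Free chlorine required for 2.48 ppm HOCl: 2.48 / 0.6506 = 3.812 ppm.
FC to add: 3.812 − 0.4 = 3.412 mg/L as Cl₂.
Cl₂ equivalent: 3.412 mg/L × 635,880 L = 2170 g.
Product at 61.9% available Cl: 2170 / 0.619 = 3505 g.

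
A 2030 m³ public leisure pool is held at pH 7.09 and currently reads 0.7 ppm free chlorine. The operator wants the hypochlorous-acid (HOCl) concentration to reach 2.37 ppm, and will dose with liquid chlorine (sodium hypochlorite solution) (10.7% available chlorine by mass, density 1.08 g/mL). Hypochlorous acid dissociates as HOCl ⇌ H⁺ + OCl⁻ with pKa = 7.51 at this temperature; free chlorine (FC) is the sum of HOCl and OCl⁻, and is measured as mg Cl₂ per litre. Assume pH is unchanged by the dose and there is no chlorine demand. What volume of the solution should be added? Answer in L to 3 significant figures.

Volume: 2030 m³ = 2,030,000 L.
[OCl⁻]/[HOCl] = 10^(pH − pKa) = 10^(7.09 − 7.51) = 0.3802; fraction as HOCl = 1/(1 + 0.3802) = 0.7245.
Free chlorine required for 2.37 ppm HOCl: 2.37 / 0.7245 = 3.271 ppm.
FC to add: 3.271 − 0.7 = 2.571 mg/L as Cl₂.
Cl₂ equivalent: 2.571 mg/L × 2,030,000 L = 5219 g.
Product at 10.7% available Cl: 5219 / 0.107 = 48,780 g.
Volume: 48,780 g ÷ 1.08 g/mL = 45,160 mL.

45.2 L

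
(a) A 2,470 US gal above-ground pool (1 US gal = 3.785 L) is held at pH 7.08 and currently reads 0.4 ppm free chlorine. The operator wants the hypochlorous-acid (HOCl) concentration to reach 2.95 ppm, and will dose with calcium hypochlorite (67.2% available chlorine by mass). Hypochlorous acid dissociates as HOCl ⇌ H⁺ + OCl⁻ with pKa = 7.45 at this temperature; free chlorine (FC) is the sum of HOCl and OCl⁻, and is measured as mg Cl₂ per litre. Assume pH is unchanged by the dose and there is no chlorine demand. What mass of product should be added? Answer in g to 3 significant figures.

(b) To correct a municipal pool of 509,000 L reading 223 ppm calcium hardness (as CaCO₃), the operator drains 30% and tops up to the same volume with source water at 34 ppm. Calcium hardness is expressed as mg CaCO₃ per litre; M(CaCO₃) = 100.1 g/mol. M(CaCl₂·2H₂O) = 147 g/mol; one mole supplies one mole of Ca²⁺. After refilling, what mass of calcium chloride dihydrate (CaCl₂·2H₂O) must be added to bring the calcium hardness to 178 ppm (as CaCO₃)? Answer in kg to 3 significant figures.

(a) 53.0 g; (b) 8.75 kg

(a) Volume: 2,470 US gal × 3.785 L/gal = 9,349 L.
(a) [OCl⁻]/[HOCl] = 10^(pH − pKa) = 10^(7.08 − 7.45) = 0.4266; fraction as HOCl = 1/(1 + 0.4266) = 0.701.
(a) Free chlorine required for 2.95 ppm HOCl: 2.95 / 0.701 = 4.208 ppm.
(a) FC to add: 4.208 − 0.4 = 3.808 mg/L as Cl₂.
(a) Cl₂ equivalent: 3.808 mg/L × 9,349 L = 35.6 g.
(a) Product at 67.2% available Cl: 35.6 / 0.672 = 52.98 g.

(b) After draining 30% and refilling: 223 × 0.70 + 34 × 0.30 = 166.3 ppm.
(b) Deficit to target: 178 − 166.3 = 11.7 mg/L.
(b) As CaCO₃: 11.7 mg/L × 509,000 L = 5955 g; ÷ 100.1 = 59.49 mol Ca²⁺.
(b) Mass: 59.49 × 147 = 8746 g.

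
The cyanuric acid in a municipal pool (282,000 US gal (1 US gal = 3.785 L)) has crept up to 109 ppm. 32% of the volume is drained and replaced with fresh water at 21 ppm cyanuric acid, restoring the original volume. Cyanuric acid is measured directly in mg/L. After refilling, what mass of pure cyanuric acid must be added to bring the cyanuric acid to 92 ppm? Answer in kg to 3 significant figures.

11.9 kg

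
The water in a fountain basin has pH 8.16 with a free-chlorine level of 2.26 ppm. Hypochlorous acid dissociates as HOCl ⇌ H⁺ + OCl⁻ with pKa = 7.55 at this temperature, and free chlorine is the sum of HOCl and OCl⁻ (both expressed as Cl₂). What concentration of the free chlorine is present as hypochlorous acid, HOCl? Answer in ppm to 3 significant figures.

0.445 ppm

[OCl⁻]/[HOCl] = 10^(pH − pKa) = 10^(8.16 − 7.55) = 10^0.61 = 4.074.
Fraction as HOCl = 1 / (1 + 4.074) = 0.1971.
HOCl = 0.1971 × 2.26 ppm = 0.4454 ppm.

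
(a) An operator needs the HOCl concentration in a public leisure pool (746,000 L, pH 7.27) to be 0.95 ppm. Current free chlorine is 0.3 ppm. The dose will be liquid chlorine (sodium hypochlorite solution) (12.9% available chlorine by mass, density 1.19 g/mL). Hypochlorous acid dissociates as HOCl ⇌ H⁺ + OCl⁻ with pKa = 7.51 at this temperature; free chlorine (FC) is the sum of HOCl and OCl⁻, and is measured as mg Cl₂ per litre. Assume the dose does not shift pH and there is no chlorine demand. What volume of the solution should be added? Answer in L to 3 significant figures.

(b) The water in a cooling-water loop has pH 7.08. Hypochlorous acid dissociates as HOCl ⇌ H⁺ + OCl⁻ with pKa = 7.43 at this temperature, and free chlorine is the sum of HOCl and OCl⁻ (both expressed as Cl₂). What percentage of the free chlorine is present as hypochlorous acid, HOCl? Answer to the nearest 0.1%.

(a) 5.82 L; (b) 69.1%

(a) [OCl⁻]/[HOCl] = 10^(pH − pKa) = 10^(7.27 − 7.51) = 0.5754; fraction as HOCl = 1/(1 + 0.5754) = 0.6347.
(a) Free chlorine required for 0.95 ppm HOCl: 0.95 / 0.6347 = 1.497 ppm.
(a) FC to add: 1.497 − 0.3 = 1.197 mg/L as Cl₂.
(a) Cl₂ equivalent: 1.197 mg/L × 746,000 L = 892.7 g.
(a) Product at 12.9% available Cl: 892.7 / 0.129 = 6920 g.
(a) Volume: 6920 g ÷ 1.19 g/mL = 5815 mL.

(b) [OCl⁻]/[HOCl] = 10^(pH − pKa) = 10^(7.08 − 7.43) = 10^-0.35 = 0.4467.
(b) Fraction as HOCl = 1 / (1 + 0.4467) = 0.6912.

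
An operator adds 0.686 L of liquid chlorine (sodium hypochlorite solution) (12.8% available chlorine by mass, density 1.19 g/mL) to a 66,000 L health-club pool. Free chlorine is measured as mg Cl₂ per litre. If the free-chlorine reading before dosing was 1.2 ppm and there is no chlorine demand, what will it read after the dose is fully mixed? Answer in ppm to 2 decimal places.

2.78 ppm

Mass of solution: 0.686 L × 1000 mL/L × 1.19 g/mL = 816.3 g.
Available chlorine delivered: 816.3 g × 0.128 = 104.5 g as Cl₂.
Concentration rise: 104.5 g / 66,000 L = 1.583 mg/L = 1.58 ppm.
Final FC: 1.2 + 1.58 = 2.78 ppm.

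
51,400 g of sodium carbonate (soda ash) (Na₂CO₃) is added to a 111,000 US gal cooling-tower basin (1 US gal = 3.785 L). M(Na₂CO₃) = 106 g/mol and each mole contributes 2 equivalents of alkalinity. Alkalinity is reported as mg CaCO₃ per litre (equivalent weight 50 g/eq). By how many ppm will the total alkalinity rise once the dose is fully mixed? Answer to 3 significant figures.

115 ppm

Volume: 111,000 US gal × 3.785 L/gal = 420,135 L.
Moles of Na₂CO₃: 51,400 g ÷ 106 g/mol = 484.9 mol → 969.8 eq of alkalinity.
As CaCO₃: 969.8 eq × 50 g/eq = 48,490 g.
Rise: 48,490 g / 420,135 L × 1000 = 115.4 mg/L.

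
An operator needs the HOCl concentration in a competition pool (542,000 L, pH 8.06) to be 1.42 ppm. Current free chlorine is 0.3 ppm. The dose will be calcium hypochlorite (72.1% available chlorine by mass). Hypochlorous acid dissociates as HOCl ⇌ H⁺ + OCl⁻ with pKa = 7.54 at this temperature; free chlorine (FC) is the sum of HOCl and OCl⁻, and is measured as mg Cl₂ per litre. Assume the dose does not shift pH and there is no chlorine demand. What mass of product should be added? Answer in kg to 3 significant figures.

[OCl⁻]/[HOCl] = 10^(pH − pKa) = 10^(8.06 − 7.54) = 3.311; fraction as HOCl = 1/(1 + 3.311) = 0.2319.
Free chlorine required for 1.42 ppm HOCl: 1.42 / 0.2319 = 6.122 ppm.
FC to add: 6.122 − 0.3 = 5.822 mg/L as Cl₂.
Cl₂ equivalent: 5.822 mg/L × 542,000 L = 3156 g.
Product at 72.1% available Cl: 3156 / 0.721 = 4377 g.

4.38 kg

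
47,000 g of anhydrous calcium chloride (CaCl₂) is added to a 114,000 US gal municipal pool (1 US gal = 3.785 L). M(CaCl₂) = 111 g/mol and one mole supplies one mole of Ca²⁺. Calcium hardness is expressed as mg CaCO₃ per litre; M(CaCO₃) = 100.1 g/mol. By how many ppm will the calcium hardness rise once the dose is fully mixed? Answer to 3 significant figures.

Volume: 114,000 US gal × 3.785 L/gal = 431,490 L.
Moles of Ca²⁺: 47,000 g ÷ 111 g/mol = 423.4 mol.
As CaCO₃: 423.4 mol × 100.1 g/mol = 42,380 g.
Rise: 42,380 g / 431,490 L × 1000 = 98.23 mg/L.

98.2 ppm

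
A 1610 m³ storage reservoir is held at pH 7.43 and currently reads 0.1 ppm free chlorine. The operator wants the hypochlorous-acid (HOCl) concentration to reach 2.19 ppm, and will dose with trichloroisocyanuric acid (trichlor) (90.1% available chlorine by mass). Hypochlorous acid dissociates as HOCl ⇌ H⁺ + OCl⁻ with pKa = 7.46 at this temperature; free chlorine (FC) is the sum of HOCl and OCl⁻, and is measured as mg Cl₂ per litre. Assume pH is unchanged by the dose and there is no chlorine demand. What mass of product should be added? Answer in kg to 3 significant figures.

Volume: 1610 m³ = 1,610,000 L.
[OCl⁻]/[HOCl] = 10^(pH − pKa) = 10^(7.43 − 7.46) = 0.9333; fraction as HOCl = 1/(1 + 0.9333) = 0.5173.
Free chlorine required for 2.19 ppm HOCl: 2.19 / 0.5173 = 4.234 ppm.
FC to add: 4.234 − 0.1 = 4.134 mg/L as Cl₂.
Cl₂ equivalent: 4.134 mg/L × 1,610,000 L = 6655 g.
Product at 90.1% available Cl: 6655 / 0.901 = 7387 g.

7.39 kg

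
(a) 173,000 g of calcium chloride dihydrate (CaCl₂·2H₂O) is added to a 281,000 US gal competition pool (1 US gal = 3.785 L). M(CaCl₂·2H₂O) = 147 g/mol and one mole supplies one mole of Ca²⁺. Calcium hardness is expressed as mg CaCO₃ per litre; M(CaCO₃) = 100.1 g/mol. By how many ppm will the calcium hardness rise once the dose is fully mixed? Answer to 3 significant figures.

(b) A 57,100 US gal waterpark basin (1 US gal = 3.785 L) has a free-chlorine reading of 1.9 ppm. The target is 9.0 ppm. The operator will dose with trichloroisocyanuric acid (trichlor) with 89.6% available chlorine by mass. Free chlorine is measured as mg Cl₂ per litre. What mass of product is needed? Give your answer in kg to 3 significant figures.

(a) Volume: 281,000 US gal × 3.785 L/gal = 1,063,585 L.
(a) Moles of Ca²⁺: 173,000 g ÷ 147 g/mol = 1177 mol.
(a) As CaCO₃: 1177 mol × 100.1 g/mol = 117,800 g.
(a) Rise: 117,800 g / 1,063,585 L × 1000 = 110.8 mg/L.

(b) Volume: 57,100 US gal × 3.785 L/gal = 216,124 L.
(b) Chlorine deficit: 9.0 − 1.9 = 7.1 ppm = 7.1 mg/L as Cl₂.
(b) Cl₂ equivalent needed: 7.1 mg/L × 216,124 L = 1,534,000 mg = 1534 g.
(b) Product at 89.6% available chlorine: 1534 / 0.896 = 1713 g.

(a) 111 ppm; (b) 1.71 kg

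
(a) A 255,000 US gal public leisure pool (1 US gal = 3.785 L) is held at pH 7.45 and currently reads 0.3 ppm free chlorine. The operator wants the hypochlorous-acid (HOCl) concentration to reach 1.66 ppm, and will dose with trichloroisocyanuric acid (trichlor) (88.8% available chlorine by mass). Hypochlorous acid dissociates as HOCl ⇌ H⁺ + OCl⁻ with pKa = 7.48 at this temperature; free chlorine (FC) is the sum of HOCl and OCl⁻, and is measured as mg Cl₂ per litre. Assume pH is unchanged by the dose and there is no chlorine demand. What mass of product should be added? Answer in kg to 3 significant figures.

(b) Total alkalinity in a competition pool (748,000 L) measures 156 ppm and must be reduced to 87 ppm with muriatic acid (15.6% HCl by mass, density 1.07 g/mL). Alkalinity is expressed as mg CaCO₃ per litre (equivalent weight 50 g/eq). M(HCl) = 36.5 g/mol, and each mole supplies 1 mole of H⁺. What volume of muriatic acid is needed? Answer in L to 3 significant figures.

(a) 3.16 kg; (b) 226 L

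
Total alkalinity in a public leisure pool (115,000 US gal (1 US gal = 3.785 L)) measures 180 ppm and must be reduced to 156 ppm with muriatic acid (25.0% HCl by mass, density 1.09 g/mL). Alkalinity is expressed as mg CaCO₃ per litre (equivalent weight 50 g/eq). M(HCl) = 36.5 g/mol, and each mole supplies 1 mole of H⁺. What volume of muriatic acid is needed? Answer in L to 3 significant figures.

28.0 L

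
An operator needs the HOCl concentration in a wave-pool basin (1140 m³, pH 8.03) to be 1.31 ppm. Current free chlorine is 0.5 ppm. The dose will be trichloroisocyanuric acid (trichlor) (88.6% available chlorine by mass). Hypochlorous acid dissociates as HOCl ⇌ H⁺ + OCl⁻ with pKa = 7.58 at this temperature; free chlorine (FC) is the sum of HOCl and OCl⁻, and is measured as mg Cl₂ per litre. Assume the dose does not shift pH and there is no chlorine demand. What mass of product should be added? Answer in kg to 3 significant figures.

Volume: 1140 m³ = 1,140,000 L.
[OCl⁻]/[HOCl] = 10^(pH − pKa) = 10^(8.03 − 7.58) = 2.818; fraction as HOCl = 1/(1 + 2.818) = 0.2619.
Free chlorine required for 1.31 ppm HOCl: 1.31 / 0.2619 = 5.002 ppm.
FC to add: 5.002 − 0.5 = 4.502 mg/L as Cl₂.
Cl₂ equivalent: 4.502 mg/L × 1,140,000 L = 5132 g.
Product at 88.6% available Cl: 5132 / 0.886 = 5793 g.

5.79 kg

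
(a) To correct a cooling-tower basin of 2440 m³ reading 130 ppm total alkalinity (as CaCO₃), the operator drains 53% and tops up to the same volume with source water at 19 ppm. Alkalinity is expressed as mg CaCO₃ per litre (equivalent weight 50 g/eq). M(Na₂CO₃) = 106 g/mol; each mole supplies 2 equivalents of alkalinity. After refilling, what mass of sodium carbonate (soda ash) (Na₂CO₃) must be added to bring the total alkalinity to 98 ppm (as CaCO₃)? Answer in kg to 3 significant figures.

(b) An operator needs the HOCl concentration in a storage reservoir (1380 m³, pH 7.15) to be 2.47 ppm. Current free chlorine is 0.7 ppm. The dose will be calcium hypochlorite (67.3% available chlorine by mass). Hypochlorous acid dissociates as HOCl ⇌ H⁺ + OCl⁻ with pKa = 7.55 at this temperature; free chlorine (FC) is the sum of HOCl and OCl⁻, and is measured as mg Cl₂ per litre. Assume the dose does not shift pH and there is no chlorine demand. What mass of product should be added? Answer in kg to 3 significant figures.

(a) Volume: 2440 m³ = 2,440,000 L.
(a) After draining 53% and refilling: 130 × 0.47 + 19 × 0.53 = 71.17 ppm.
(a) Deficit to target: 98 − 71.17 = 26.83 mg/L.
(a) As CaCO₃: 26.83 mg/L × 2,440,000 L = 65,470 g; ÷ 50 g/eq ÷ 2 = 654.7 mol Na₂CO₃.
(a) Mass: 654.7 × 106 = 69,390 g.

(b) Volume: 1380 m³ = 1,380,000 L.
(b) [OCl⁻]/[HOCl] = 10^(pH − pKa) = 10^(7.15 − 7.55) = 0.3981; fraction as HOCl = 1/(1 + 0.3981) = 0.7153.
(b) Free chlorine required for 2.47 ppm HOCl: 2.47 / 0.7153 = 3.453 ppm.
(b) FC to add: 3.453 − 0.7 = 2.753 mg/L as Cl₂.
(b) Cl₂ equivalent: 2.753 mg/L × 1,380,000 L = 3800 g.
(b) Product at 67.3% available Cl: 3800 / 0.673 = 5646 g.

(a) 69.4 kg; (b) 5.65 kg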